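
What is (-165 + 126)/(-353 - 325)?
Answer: 13/226 ≈ 0.057522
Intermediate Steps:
(-165 + 126)/(-353 - 325) = -39/(-678) = -39*(-1/678) = 13/226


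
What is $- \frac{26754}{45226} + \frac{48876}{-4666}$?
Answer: $- \frac{583825035}{52756129} \approx -11.066$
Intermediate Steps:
$- \frac{26754}{45226} + \frac{48876}{-4666} = \left(-26754\right) \frac{1}{45226} + 48876 \left(- \frac{1}{4666}\right) = - \frac{13377}{22613} - \frac{24438}{2333} = - \frac{583825035}{52756129}$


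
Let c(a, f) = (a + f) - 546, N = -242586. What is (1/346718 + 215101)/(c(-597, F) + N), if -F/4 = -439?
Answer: -74579388519/83896394614 ≈ -0.88895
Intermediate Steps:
F = 1756 (F = -4*(-439) = 1756)
c(a, f) = -546 + a + f
(1/346718 + 215101)/(c(-597, F) + N) = (1/346718 + 215101)/((-546 - 597 + 1756) - 242586) = (1/346718 + 215101)/(613 - 242586) = (74579388519/346718)/(-241973) = (74579388519/346718)*(-1/241973) = -74579388519/83896394614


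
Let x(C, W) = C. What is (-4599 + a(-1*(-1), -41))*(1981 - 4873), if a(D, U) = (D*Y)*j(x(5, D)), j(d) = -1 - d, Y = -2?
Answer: 13265604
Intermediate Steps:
a(D, U) = 12*D (a(D, U) = (D*(-2))*(-1 - 1*5) = (-2*D)*(-1 - 5) = -2*D*(-6) = 12*D)
(-4599 + a(-1*(-1), -41))*(1981 - 4873) = (-4599 + 12*(-1*(-1)))*(1981 - 4873) = (-4599 + 12*1)*(-2892) = (-4599 + 12)*(-2892) = -4587*(-2892) = 13265604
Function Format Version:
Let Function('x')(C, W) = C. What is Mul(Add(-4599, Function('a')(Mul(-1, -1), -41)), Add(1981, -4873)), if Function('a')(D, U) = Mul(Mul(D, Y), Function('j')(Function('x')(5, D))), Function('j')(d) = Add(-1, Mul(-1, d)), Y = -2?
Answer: 13265604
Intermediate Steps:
Function('a')(D, U) = Mul(12, D) (Function('a')(D, U) = Mul(Mul(D, -2), Add(-1, Mul(-1, 5))) = Mul(Mul(-2, D), Add(-1, -5)) = Mul(Mul(-2, D), -6) = Mul(12, D))
Mul(Add(-4599, Function('a')(Mul(-1, -1), -41)), Add(1981, -4873)) = Mul(Add(-4599, Mul(12, Mul(-1, -1))), Add(1981, -4873)) = Mul(Add(-4599, Mul(12, 1)), -2892) = Mul(Add(-4599, 12), -2892) = Mul(-4587, -2892) = 13265604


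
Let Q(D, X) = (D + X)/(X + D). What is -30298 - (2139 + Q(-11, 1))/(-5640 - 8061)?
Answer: -415110758/13701 ≈ -30298.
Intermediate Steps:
Q(D, X) = 1 (Q(D, X) = (D + X)/(D + X) = 1)
-30298 - (2139 + Q(-11, 1))/(-5640 - 8061) = -30298 - (2139 + 1)/(-5640 - 8061) = -30298 - 2140/(-13701) = -30298 - 2140*(-1)/13701 = -30298 - 1*(-2140/13701) = -30298 + 2140/13701 = -415110758/13701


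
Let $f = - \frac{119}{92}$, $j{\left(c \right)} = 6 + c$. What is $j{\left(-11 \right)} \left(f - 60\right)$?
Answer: $\frac{28195}{92} \approx 306.47$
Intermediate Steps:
$f = - \frac{119}{92}$ ($f = \left(-119\right) \frac{1}{92} = - \frac{119}{92} \approx -1.2935$)
$j{\left(-11 \right)} \left(f - 60\right) = \left(6 - 11\right) \left(- \frac{119}{92} - 60\right) = \left(-5\right) \left(- \frac{5639}{92}\right) = \frac{28195}{92}$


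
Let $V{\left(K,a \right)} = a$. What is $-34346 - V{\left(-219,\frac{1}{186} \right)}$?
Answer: $- \frac{6388357}{186} \approx -34346.0$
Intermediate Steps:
$-34346 - V{\left(-219,\frac{1}{186} \right)} = -34346 - \frac{1}{186} = - \frac{6388357}{186}$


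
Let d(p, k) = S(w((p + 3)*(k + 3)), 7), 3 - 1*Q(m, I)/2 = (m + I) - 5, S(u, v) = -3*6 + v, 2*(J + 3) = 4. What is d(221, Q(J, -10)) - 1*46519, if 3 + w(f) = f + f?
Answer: -46530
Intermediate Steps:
J = -1 (J = -3 + (½)*4 = -3 + 2 = -1)
w(f) = -3 + 2*f (w(f) = -3 + (f + f) = -3 + 2*f)
S(u, v) = -18 + v
Q(m, I) = 16 - 2*I - 2*m (Q(m, I) = 6 - 2*((m + I) - 5) = 6 - 2*((I + m) - 5) = 6 - 2*(-5 + I + m) = 6 + (10 - 2*I - 2*m) = 16 - 2*I - 2*m)
d(p, k) = -11 (d(p, k) = -18 + 7 = -11)
d(221, Q(J, -10)) - 1*46519 = -11 - 1*46519 = -11 - 46519 = -46530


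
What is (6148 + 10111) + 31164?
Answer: 47423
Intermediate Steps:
(6148 + 10111) + 31164 = 16259 + 31164 = 47423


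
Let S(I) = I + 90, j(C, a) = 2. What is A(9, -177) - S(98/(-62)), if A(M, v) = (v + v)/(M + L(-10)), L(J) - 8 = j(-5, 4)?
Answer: -63053/589 ≈ -107.05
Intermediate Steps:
L(J) = 10 (L(J) = 8 + 2 = 10)
S(I) = 90 + I
A(M, v) = 2*v/(10 + M) (A(M, v) = (v + v)/(M + 10) = (2*v)/(10 + M) = 2*v/(10 + M))
A(9, -177) - S(98/(-62)) = 2*(-177)/(10 + 9) - (90 + 98/(-62)) = 2*(-177)/19 - (90 + 98*(-1/62)) = 2*(-177)*(1/19) - (90 - 49/31) = -354/19 - 1*2741/31 = -354/19 - 2741/31 = -63053/589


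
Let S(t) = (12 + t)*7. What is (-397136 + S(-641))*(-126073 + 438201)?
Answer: -125331564992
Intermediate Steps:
S(t) = 84 + 7*t
(-397136 + S(-641))*(-126073 + 438201) = (-397136 + (84 + 7*(-641)))*(-126073 + 438201) = (-397136 + (84 - 4487))*312128 = (-397136 - 4403)*312128 = -401539*312128 = -125331564992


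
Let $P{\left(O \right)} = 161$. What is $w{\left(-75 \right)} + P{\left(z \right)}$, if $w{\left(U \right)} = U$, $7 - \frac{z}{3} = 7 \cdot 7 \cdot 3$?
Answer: $86$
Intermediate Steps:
$z = -420$ ($z = 21 - 3 \cdot 7 \cdot 7 \cdot 3 = 21 - 3 \cdot 49 \cdot 3 = 21 - 441 = -420$)
$w{\left(-75 \right)} + P{\left(z \right)} = -75 + 161 = 86$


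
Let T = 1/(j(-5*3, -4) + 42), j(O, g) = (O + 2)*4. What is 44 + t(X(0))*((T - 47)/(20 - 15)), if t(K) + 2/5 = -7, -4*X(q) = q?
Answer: 28427/250 ≈ 113.71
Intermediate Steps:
X(q) = -q/4
j(O, g) = 8 + 4*O (j(O, g) = (2 + O)*4 = 8 + 4*O)
t(K) = -37/5 (t(K) = -2/5 - 7 = -37/5)
T = -1/10 (T = 1/((8 + 4*(-5*3)) + 42) = 1/((8 + 4*(-15)) + 42) = 1/((8 - 60) + 42) = 1/(-52 + 42) = 1/(-10) = -1/10 ≈ -0.10000)
44 + t(X(0))*((T - 47)/(20 - 15)) = 44 - 37*(-1/10 - 47)/(5*(20 - 15)) = 44 - (-17427)/(50*5) = 44 - 37/5*(-471/50) = 44 + 17427/250 = 28427/250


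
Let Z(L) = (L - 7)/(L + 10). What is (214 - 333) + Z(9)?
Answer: -2259/19 ≈ -118.89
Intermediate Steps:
Z(L) = (-7 + L)/(10 + L)
(214 - 333) + Z(9) = (214 - 333) + (-7 + 9)/(10 + 9) = -119 + 2/19 = -2259/19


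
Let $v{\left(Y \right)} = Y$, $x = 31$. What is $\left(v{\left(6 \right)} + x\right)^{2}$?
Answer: $1369$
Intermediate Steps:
$\left(v{\left(6 \right)} + x\right)^{2} = \left(6 + 31\right)^{2} = 37^{2} = 1369$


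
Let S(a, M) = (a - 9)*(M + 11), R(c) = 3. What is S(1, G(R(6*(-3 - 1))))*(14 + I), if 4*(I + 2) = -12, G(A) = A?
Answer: -1008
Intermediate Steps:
S(a, M) = (-9 + a)*(11 + M)
I = -5 (I = -2 + (1/4)*(-12) = -2 - 3 = -5)
S(1, G(R(6*(-3 - 1))))*(14 + I) = (-99 - 9*3 + 11*1 + 3*1)*(14 - 5) = (-99 - 27 + 11 + 3)*9 = -112*9 = -1008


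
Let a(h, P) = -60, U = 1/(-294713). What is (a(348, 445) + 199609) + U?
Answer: 58809684436/294713 ≈ 1.9955e+5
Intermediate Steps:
U = -1/294713 ≈ -3.3931e-6
(a(348, 445) + 199609) + U = (-60 + 199609) - 1/294713 = 199549 - 1/294713 = 58809684436/294713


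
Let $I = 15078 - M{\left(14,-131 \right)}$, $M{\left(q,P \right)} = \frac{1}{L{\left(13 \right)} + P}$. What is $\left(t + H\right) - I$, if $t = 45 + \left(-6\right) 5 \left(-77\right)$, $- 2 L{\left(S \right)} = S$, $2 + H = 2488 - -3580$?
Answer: $- \frac{1830677}{275} \approx -6657.0$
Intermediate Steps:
$H = 6066$ ($H = -2 + \left(2488 - -3580\right) = -2 + \left(2488 + 3580\right) = -2 + 6068 = 6066$)
$L{\left(S \right)} = - \frac{S}{2}$
$M{\left(q,P \right)} = \frac{1}{- \frac{13}{2} + P}$ ($M{\left(q,P \right)} = \frac{1}{\left(- \frac{1}{2}\right) 13 + P} = \frac{1}{- \frac{13}{2} + P}$)
$t = 2355$ ($t = 45 - -2310 = 45 + 2310 = 2355$)
$I = \frac{4146452}{275}$ ($I = 15078 - \frac{2}{-13 + 2 \left(-131\right)} = 15078 - \frac{2}{-13 - 262} = 15078 - \frac{2}{-275} = 15078 - 2 \left(- \frac{1}{275}\right) = 15078 - - \frac{2}{275} = 15078 + \frac{2}{275} = \frac{4146452}{275} \approx 15078.0$)
$\left(t + H\right) - I = \left(2355 + 6066\right) - \frac{4146452}{275} = 8421 - \frac{4146452}{275} = - \frac{1830677}{275}$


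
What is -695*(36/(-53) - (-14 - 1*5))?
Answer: -674845/53 ≈ -12733.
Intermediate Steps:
-695*(36/(-53) - (-14 - 1*5)) = -695*(36*(-1/53) - (-14 - 5)) = -695*(-36/53 - 1*(-19)) = -695*(-36/53 + 19) = -695*971/53 = -674845/53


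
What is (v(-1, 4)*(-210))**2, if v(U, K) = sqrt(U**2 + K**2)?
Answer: 749700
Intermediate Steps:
v(U, K) = sqrt(K**2 + U**2)
(v(-1, 4)*(-210))**2 = (sqrt(4**2 + (-1)**2)*(-210))**2 = (sqrt(16 + 1)*(-210))**2 = (sqrt(17)*(-210))**2 = (-210*sqrt(17))**2 = 749700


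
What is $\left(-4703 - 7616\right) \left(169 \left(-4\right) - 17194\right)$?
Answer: $220140530$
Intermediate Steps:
$\left(-4703 - 7616\right) \left(169 \left(-4\right) - 17194\right) = \left(-4703 - 7616\right) \left(-676 - 17194\right) = \left(-12319\right) \left(-17870\right) = 220140530$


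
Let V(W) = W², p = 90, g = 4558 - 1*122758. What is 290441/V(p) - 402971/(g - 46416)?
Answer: 224014477/5848200 ≈ 38.305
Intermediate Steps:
g = -118200 (g = 4558 - 122758 = -118200)
290441/V(p) - 402971/(g - 46416) = 290441/(90²) - 402971/(-118200 - 46416) = 290441/8100 - 402971/(-164616) = 290441*(1/8100) - 402971*(-1/164616) = 290441/8100 + 21209/8664 = 224014477/5848200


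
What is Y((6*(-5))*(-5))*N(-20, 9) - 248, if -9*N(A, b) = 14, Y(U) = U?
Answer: -1444/3 ≈ -481.33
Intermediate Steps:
N(A, b) = -14/9 (N(A, b) = -1/9*14 = -14/9)
Y((6*(-5))*(-5))*N(-20, 9) - 248 = ((6*(-5))*(-5))*(-14/9) - 248 = -30*(-5)*(-14/9) - 248 = 150*(-14/9) - 248 = -700/3 - 248 = -1444/3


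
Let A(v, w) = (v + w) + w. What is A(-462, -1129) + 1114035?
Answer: 1111315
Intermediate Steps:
A(v, w) = v + 2*w
A(-462, -1129) + 1114035 = (-462 + 2*(-1129)) + 1114035 = (-462 - 2258) + 1114035 = -2720 + 1114035 = 1111315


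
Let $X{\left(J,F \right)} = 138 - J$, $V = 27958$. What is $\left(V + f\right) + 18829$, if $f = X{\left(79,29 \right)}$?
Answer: $46846$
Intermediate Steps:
$f = 59$ ($f = 138 - 79 = 59$)
$\left(V + f\right) + 18829 = \left(27958 + 59\right) + 18829 = 28017 + 18829 = 46846$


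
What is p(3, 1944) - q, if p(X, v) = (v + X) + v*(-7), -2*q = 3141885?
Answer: 3118563/2 ≈ 1.5593e+6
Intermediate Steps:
q = -3141885/2 (q = -½*3141885 = -3141885/2 ≈ -1.5709e+6)
p(X, v) = X - 6*v (p(X, v) = (X + v) - 7*v = X - 6*v)
p(3, 1944) - q = (3 - 6*1944) - 1*(-3141885/2) = (3 - 11664) + 3141885/2 = -11661 + 3141885/2 = 3118563/2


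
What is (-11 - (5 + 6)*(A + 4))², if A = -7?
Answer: 484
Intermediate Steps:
(-11 - (5 + 6)*(A + 4))² = (-11 - (5 + 6)*(-7 + 4))² = (-11 - 11*(-3))² = (-11 - 1*(-33))² = (-11 + 33)² = 22² = 484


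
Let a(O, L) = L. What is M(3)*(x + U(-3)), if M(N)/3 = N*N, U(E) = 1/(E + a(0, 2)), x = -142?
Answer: -3861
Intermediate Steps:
U(E) = 1/(2 + E) (U(E) = 1/(E + 2) = 1/(2 + E))
M(N) = 3*N² (M(N) = 3*(N*N) = 3*N²)
M(3)*(x + U(-3)) = (3*3²)*(-142 + 1/(2 - 3)) = (3*9)*(-142 + 1/(-1)) = 27*(-142 - 1) = 27*(-143) = -3861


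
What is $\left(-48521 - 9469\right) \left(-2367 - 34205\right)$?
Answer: $2120810280$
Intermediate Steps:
$\left(-48521 - 9469\right) \left(-2367 - 34205\right) = \left(-57990\right) \left(-36572\right) = 2120810280$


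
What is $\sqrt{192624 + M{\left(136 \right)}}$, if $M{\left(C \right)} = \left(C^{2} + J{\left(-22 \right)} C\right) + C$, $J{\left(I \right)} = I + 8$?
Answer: $2 \sqrt{52338} \approx 457.55$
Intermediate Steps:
$J{\left(I \right)} = 8 + I$
$M{\left(C \right)} = C^{2} - 13 C$ ($M{\left(C \right)} = \left(C^{2} + \left(8 - 22\right) C\right) + C = \left(C^{2} - 14 C\right) + C = C^{2} - 13 C$)
$\sqrt{192624 + M{\left(136 \right)}} = \sqrt{192624 + 136 \left(-13 + 136\right)} = \sqrt{192624 + 136 \cdot 123} = \sqrt{192624 + 16728} = \sqrt{209352} = 2 \sqrt{52338}$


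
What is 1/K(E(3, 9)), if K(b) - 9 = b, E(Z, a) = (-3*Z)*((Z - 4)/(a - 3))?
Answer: 2/21 ≈ 0.095238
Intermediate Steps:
E(Z, a) = -3*Z*(-4 + Z)/(-3 + a) (E(Z, a) = (-3*Z)*((-4 + Z)/(-3 + a)) = -3*Z*(-4 + Z)/(-3 + a))
K(b) = 9 + b
1/K(E(3, 9)) = 1/(9 + 3*3*(4 - 1*3)/(-3 + 9)) = 1/(9 + 3*3*(4 - 3)/6) = 1/(9 + 3*3*(1/6)*1) = 1/(9 + 3/2) = 1/(21/2) = 2/21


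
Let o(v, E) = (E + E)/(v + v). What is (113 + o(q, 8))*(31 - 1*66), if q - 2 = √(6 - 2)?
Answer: -4025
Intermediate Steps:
q = 4 (q = 2 + √(6 - 2) = 2 + √4 = 2 + 2 = 4)
o(v, E) = E/v (o(v, E) = (2*E)/((2*v)) = (2*E)*(1/(2*v)) = E/v)
(113 + o(q, 8))*(31 - 1*66) = (113 + 8/4)*(31 - 1*66) = (113 + 8*(¼))*(31 - 66) = (113 + 2)*(-35) = 115*(-35) = -4025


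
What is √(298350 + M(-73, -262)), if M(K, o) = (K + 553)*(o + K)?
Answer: 5*√5502 ≈ 370.88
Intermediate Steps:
M(K, o) = (553 + K)*(K + o)
√(298350 + M(-73, -262)) = √(298350 + ((-73)² + 553*(-73) + 553*(-262) - 73*(-262))) = √(298350 + (5329 - 40369 - 144886 + 19126)) = √(298350 - 160800) = √137550 = 5*√5502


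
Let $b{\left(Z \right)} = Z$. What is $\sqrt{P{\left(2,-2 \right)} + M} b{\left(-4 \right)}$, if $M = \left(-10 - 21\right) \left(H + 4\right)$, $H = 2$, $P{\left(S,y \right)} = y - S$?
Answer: $- 4 i \sqrt{190} \approx - 55.136 i$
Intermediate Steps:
$M = -186$ ($M = \left(-10 - 21\right) \left(2 + 4\right) = \left(-31\right) 6 = -186$)
$\sqrt{P{\left(2,-2 \right)} + M} b{\left(-4 \right)} = \sqrt{\left(-2 - 2\right) - 186} \left(-4\right) = \sqrt{-4 - 186} \left(-4\right) = \sqrt{-190} \left(-4\right) = i \sqrt{190} \left(-4\right) = - 4 i \sqrt{190}$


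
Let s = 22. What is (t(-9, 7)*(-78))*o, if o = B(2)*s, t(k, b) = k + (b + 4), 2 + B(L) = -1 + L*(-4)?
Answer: 37752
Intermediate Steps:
B(L) = -3 - 4*L (B(L) = -2 + (-1 + L*(-4)) = -2 + (-1 - 4*L) = -3 - 4*L)
t(k, b) = 4 + b + k (t(k, b) = k + (4 + b) = 4 + b + k)
o = -242 (o = (-3 - 4*2)*22 = (-3 - 8)*22 = -11*22 = -242)
(t(-9, 7)*(-78))*o = ((4 + 7 - 9)*(-78))*(-242) = (2*(-78))*(-242) = -156*(-242) = 37752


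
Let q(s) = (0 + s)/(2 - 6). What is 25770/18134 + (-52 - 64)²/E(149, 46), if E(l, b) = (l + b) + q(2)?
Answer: 249023369/3527063 ≈ 70.604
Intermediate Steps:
q(s) = -s/4 (q(s) = s/(-4) = s*(-¼) = -s/4)
E(l, b) = -½ + b + l (E(l, b) = (l + b) - ¼*2 = (b + l) - ½ = -½ + b + l)
25770/18134 + (-52 - 64)²/E(149, 46) = 25770/18134 + (-52 - 64)²/(-½ + 46 + 149) = 25770*(1/18134) + (-116)²/(389/2) = 12885/9067 + 13456*(2/389) = 12885/9067 + 26912/389 = 249023369/3527063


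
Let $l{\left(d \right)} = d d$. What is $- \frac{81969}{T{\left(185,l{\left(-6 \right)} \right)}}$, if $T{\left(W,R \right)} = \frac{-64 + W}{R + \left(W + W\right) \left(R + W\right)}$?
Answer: $- \frac{6705556014}{121} \approx -5.5418 \cdot 10^{7}$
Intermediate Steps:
$l{\left(d \right)} = d^{2}$
$T{\left(W,R \right)} = \frac{-64 + W}{R + 2 W \left(R + W\right)}$
$- \frac{81969}{T{\left(185,l{\left(-6 \right)} \right)}} = - \frac{81969}{\frac{1}{\left(-6\right)^{2} + 2 \cdot 185^{2} + 2 \left(-6\right)^{2} \cdot 185} \left(-64 + 185\right)} = - \frac{81969}{\frac{1}{36 + 2 \cdot 34225 + 2 \cdot 36 \cdot 185} \cdot 121} = - \frac{81969}{\frac{1}{36 + 68450 + 13320} \cdot 121} = - \frac{81969}{\frac{1}{81806} \cdot 121} = - \frac{81969}{\frac{121}{81806}} = \left(-81969\right) \frac{81806}{121} = - \frac{6705556014}{121}$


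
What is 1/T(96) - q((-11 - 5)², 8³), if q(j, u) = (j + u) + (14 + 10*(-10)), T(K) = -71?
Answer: -48423/71 ≈ -682.01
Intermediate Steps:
q(j, u) = -86 + j + u (q(j, u) = (j + u) + (14 - 100) = (j + u) - 86 = -86 + j + u)
1/T(96) - q((-11 - 5)², 8³) = 1/(-71) - (-86 + (-11 - 5)² + 8³) = -1/71 - (-86 + (-16)² + 512) = -1/71 - (-86 + 256 + 512) = -1/71 - 1*682 = -1/71 - 682 = -48423/71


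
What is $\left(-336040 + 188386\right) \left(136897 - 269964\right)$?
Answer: $19647874818$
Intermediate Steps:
$\left(-336040 + 188386\right) \left(136897 - 269964\right) = \left(-147654\right) \left(-133067\right) = 19647874818$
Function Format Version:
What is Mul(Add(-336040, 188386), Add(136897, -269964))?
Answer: 19647874818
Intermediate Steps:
Mul(Add(-336040, 188386), Add(136897, -269964)) = Mul(-147654, -133067) = 19647874818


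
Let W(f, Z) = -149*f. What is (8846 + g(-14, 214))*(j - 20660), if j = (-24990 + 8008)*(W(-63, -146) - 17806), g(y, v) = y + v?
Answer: 1293132918708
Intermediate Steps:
g(y, v) = v + y
j = 142971458 (j = (-24990 + 8008)*(-149*(-63) - 17806) = -16982*(9387 - 17806) = -16982*(-8419) = 142971458)
(8846 + g(-14, 214))*(j - 20660) = (8846 + (214 - 14))*(142971458 - 20660) = (8846 + 200)*142950798 = 9046*142950798 = 1293132918708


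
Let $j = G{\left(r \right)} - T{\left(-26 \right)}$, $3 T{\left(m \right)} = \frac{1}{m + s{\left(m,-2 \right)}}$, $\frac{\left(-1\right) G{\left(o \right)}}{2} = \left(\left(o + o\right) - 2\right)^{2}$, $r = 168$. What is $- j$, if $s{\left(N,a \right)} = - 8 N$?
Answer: $\frac{121819153}{546} \approx 2.2311 \cdot 10^{5}$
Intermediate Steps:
$G{\left(o \right)} = - 2 \left(-2 + 2 o\right)^{2}$ ($G{\left(o \right)} = - 2 \left(\left(o + o\right) - 2\right)^{2} = - 2 \left(2 o - 2\right)^{2} = - 2 \left(-2 + 2 o\right)^{2}$)
$T{\left(m \right)} = - \frac{1}{21 m}$ ($T{\left(m \right)} = \frac{1}{3 \left(m - 8 m\right)} = \frac{1}{3 \left(- 7 m\right)} = \frac{\left(- \frac{1}{7}\right) \frac{1}{m}}{3} = - \frac{1}{21 m}$)
$j = - \frac{121819153}{546}$ ($j = - 8 \left(-1 + 168\right)^{2} - - \frac{1}{21 \left(-26\right)} = - 8 \cdot 167^{2} - \left(- \frac{1}{21}\right) \left(- \frac{1}{26}\right) = \left(-8\right) 27889 - \frac{1}{546} = -223112 - \frac{1}{546} = - \frac{121819153}{546} \approx -2.2311 \cdot 10^{5}$)
$- j = \left(-1\right) \left(- \frac{121819153}{546}\right) = \frac{121819153}{546}$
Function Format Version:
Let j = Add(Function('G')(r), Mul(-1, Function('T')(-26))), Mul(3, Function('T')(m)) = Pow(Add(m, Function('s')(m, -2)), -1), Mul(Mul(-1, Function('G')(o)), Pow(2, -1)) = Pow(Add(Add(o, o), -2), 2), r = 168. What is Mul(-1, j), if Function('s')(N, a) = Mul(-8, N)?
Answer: Rational(121819153, 546) ≈ 2.2311e+5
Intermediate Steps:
Function('G')(o) = Mul(-2, Pow(Add(-2, Mul(2, o)), 2)) (Function('G')(o) = Mul(-2, Pow(Add(Add(o, o), -2), 2)) = Mul(-2, Pow(Add(Mul(2, o), -2), 2)) = Mul(-2, Pow(Add(-2, Mul(2, o)), 2)))
Function('T')(m) = Mul(Rational(-1, 21), Pow(m, -1)) (Function('T')(m) = Mul(Rational(1, 3), Pow(Add(m, Mul(-8, m)), -1)) = Mul(Rational(1, 3), Pow(Mul(-7, m), -1)) = Mul(Rational(1, 3), Mul(Rational(-1, 7), Pow(m, -1))) = Mul(Rational(-1, 21), Pow(m, -1)))
j = Rational(-121819153, 546) (j = Add(Mul(-8, Pow(Add(-1, 168), 2)), Mul(-1, Mul(Rational(-1, 21), Pow(-26, -1)))) = Add(Mul(-8, Pow(167, 2)), Mul(-1, Mul(Rational(-1, 21), Rational(-1, 26)))) = Add(Mul(-8, 27889), Mul(-1, Rational(1, 546))) = Add(-223112, Rational(-1, 546)) = Rational(-121819153, 546) ≈ -2.2311e+5)
Mul(-1, j) = Mul(-1, Rational(-121819153, 546)) = Rational(121819153, 546)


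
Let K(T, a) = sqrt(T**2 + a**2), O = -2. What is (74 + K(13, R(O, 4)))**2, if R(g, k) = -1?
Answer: (74 + sqrt(170))**2 ≈ 7575.7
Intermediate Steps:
(74 + K(13, R(O, 4)))**2 = (74 + sqrt(13**2 + (-1)**2))**2 = (74 + sqrt(169 + 1))**2 = (74 + sqrt(170))**2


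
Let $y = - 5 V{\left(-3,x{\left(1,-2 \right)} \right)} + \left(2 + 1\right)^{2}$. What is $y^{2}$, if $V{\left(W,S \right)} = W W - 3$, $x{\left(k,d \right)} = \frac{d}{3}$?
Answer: $441$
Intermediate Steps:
$x{\left(k,d \right)} = \frac{d}{3}$ ($x{\left(k,d \right)} = d \frac{1}{3} = \frac{d}{3}$)
$V{\left(W,S \right)} = -3 + W^{2}$ ($V{\left(W,S \right)} = W^{2} - 3 = -3 + W^{2}$)
$y = -21$ ($y = - 5 \left(-3 + \left(-3\right)^{2}\right) + \left(2 + 1\right)^{2} = - 5 \left(-3 + 9\right) + 3^{2} = \left(-5\right) 6 + 9 = -30 + 9 = -21$)
$y^{2} = \left(-21\right)^{2} = 441$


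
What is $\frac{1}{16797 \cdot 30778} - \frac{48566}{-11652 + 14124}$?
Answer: $- \frac{697432131969}{35499160532} \approx -19.646$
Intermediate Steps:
$\frac{1}{16797 \cdot 30778} - \frac{48566}{-11652 + 14124} = \frac{1}{16797} \cdot \frac{1}{30778} - \frac{48566}{2472} = \frac{1}{516978066} - \frac{24283}{1236} = - \frac{697432131969}{35499160532}$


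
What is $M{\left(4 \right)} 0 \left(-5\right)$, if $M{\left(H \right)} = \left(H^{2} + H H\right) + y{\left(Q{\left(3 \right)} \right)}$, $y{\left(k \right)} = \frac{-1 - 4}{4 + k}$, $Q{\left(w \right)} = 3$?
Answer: $0$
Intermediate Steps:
$y{\left(k \right)} = - \frac{5}{4 + k}$
$M{\left(H \right)} = - \frac{5}{7} + 2 H^{2}$ ($M{\left(H \right)} = \left(H^{2} + H H\right) - \frac{5}{4 + 3} = \left(H^{2} + H^{2}\right) - \frac{5}{7} = 2 H^{2} - \frac{5}{7} = - \frac{5}{7} + 2 H^{2}$)
$M{\left(4 \right)} 0 \left(-5\right) = \left(- \frac{5}{7} + 2 \cdot 4^{2}\right) 0 \left(-5\right) = \left(- \frac{5}{7} + 2 \cdot 16\right) 0 \left(-5\right) = \left(- \frac{5}{7} + 32\right) 0 \left(-5\right) = \frac{219}{7} \cdot 0 \left(-5\right) = 0 \left(-5\right) = 0$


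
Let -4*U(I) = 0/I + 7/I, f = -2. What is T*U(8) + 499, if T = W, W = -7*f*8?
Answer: 949/2 ≈ 474.50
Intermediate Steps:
W = 112 (W = -7*(-2)*8 = 14*8 = 112)
T = 112
U(I) = -7/(4*I) (U(I) = -(0/I + 7/I)/4 = -(0 + 7/I)/4 = -7/(4*I))
T*U(8) + 499 = 112*(-7/4/8) + 499 = 112*(-7/4*1/8) + 499 = 112*(-7/32) + 499 = -49/2 + 499 = 949/2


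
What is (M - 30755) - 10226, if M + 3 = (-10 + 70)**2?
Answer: -37384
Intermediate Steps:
M = 3597 (M = -3 + (-10 + 70)**2 = -3 + 60**2 = -3 + 3600 = 3597)
(M - 30755) - 10226 = (3597 - 30755) - 10226 = -27158 - 10226 = -37384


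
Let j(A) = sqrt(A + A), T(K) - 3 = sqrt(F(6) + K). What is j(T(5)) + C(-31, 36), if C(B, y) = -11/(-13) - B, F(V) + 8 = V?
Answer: 414/13 + sqrt(6 + 2*sqrt(3)) ≈ 34.923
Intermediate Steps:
F(V) = -8 + V
T(K) = 3 + sqrt(-2 + K) (T(K) = 3 + sqrt((-8 + 6) + K) = 3 + sqrt(-2 + K))
j(A) = sqrt(2)*sqrt(A) (j(A) = sqrt(2*A) = sqrt(2)*sqrt(A))
C(B, y) = 11/13 - B (C(B, y) = -11*(-1/13) - B = 11/13 - B)
j(T(5)) + C(-31, 36) = sqrt(2)*sqrt(3 + sqrt(-2 + 5)) + (11/13 - 1*(-31)) = sqrt(2)*sqrt(3 + sqrt(3)) + (11/13 + 31) = sqrt(2)*sqrt(3 + sqrt(3)) + 414/13 = 414/13 + sqrt(2)*sqrt(3 + sqrt(3))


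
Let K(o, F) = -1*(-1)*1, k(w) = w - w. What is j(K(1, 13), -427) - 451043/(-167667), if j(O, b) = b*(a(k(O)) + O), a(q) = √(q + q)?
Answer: -71142766/167667 ≈ -424.31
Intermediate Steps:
k(w) = 0
a(q) = √2*√q (a(q) = √(2*q) = √2*√q)
K(o, F) = 1 (K(o, F) = 1*1 = 1)
j(O, b) = O*b (j(O, b) = b*(√2*√0 + O) = b*(√2*0 + O) = b*(0 + O) = b*O = O*b)
j(K(1, 13), -427) - 451043/(-167667) = 1*(-427) - 451043/(-167667) = -427 - 451043*(-1/167667) = -427 + 451043/167667 = -71142766/167667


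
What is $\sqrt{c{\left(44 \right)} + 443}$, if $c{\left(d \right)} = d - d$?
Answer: $\sqrt{443} \approx 21.048$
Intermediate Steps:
$c{\left(d \right)} = 0$
$\sqrt{c{\left(44 \right)} + 443} = \sqrt{0 + 443} = \sqrt{443}$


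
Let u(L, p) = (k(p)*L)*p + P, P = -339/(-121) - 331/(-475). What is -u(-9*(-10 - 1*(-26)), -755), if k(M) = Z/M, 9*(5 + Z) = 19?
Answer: -24110676/57475 ≈ -419.50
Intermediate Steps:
Z = -26/9 (Z = -5 + (⅑)*19 = -5 + 19/9 = -26/9 ≈ -2.8889)
P = 201076/57475 (P = -339*(-1/121) - 331*(-1/475) = 339/121 + 331/475 = 201076/57475 ≈ 3.4985)
k(M) = -26/(9*M)
u(L, p) = 201076/57475 - 26*L/9 (u(L, p) = ((-26/(9*p))*L)*p + 201076/57475 = (-26*L/(9*p))*p + 201076/57475 = -26*L/9 + 201076/57475 = 201076/57475 - 26*L/9)
-u(-9*(-10 - 1*(-26)), -755) = -(201076/57475 - (-26)*(-10 - 1*(-26))) = -(201076/57475 - (-26)*(-10 + 26)) = -(201076/57475 - (-26)*16) = -(201076/57475 - 26/9*(-144)) = -(201076/57475 + 416) = -1*24110676/57475 = -24110676/57475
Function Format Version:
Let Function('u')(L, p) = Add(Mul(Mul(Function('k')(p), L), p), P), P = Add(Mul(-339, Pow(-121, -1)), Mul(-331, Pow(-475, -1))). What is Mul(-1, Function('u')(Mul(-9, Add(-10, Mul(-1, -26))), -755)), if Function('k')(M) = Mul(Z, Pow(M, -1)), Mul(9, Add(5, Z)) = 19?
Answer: Rational(-24110676, 57475) ≈ -419.50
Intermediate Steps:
Z = Rational(-26, 9) (Z = Add(-5, Mul(Rational(1, 9), 19)) = Add(-5, Rational(19, 9)) = Rational(-26, 9) ≈ -2.8889)
P = Rational(201076, 57475) (P = Add(Mul(-339, Rational(-1, 121)), Mul(-331, Rational(-1, 475))) = Add(Rational(339, 121), Rational(331, 475)) = Rational(201076, 57475) ≈ 3.4985)
Function('k')(M) = Mul(Rational(-26, 9), Pow(M, -1))
Function('u')(L, p) = Add(Rational(201076, 57475), Mul(Rational(-26, 9), L)) (Function('u')(L, p) = Add(Mul(Mul(Mul(Rational(-26, 9), Pow(p, -1)), L), p), Rational(201076, 57475)) = Add(Mul(Mul(Rational(-26, 9), L, Pow(p, -1)), p), Rational(201076, 57475)) = Add(Mul(Rational(-26, 9), L), Rational(201076, 57475)) = Add(Rational(201076, 57475), Mul(Rational(-26, 9), L)))
Mul(-1, Function('u')(Mul(-9, Add(-10, Mul(-1, -26))), -755)) = Mul(-1, Add(Rational(201076, 57475), Mul(Rational(-26, 9), Mul(-9, Add(-10, Mul(-1, -26)))))) = Mul(-1, Add(Rational(201076, 57475), Mul(Rational(-26, 9), Mul(-9, Add(-10, 26))))) = Mul(-1, Add(Rational(201076, 57475), Mul(Rational(-26, 9), Mul(-9, 16)))) = Mul(-1, Add(Rational(201076, 57475), Mul(Rational(-26, 9), -144))) = Mul(-1, Add(Rational(201076, 57475), 416)) = Mul(-1, Rational(24110676, 57475)) = Rational(-24110676, 57475)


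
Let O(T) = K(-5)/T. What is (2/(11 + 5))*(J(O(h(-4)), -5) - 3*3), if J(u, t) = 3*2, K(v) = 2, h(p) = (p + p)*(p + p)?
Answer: -3/8 ≈ -0.37500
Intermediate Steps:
h(p) = 4*p**2 (h(p) = (2*p)*(2*p) = 4*p**2)
O(T) = 2/T
J(u, t) = 6
(2/(11 + 5))*(J(O(h(-4)), -5) - 3*3) = (2/(11 + 5))*(6 - 3*3) = (2/16)*(6 - 9) = (2*(1/16))*(-3) = (1/8)*(-3) = -3/8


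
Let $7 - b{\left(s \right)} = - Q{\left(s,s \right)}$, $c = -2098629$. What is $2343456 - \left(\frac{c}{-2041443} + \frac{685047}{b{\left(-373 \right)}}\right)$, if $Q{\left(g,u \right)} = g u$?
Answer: $\frac{8217646476371083}{3506644608} \approx 2.3434 \cdot 10^{6}$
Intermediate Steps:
$b{\left(s \right)} = 7 + s^{2}$ ($b{\left(s \right)} = 7 - - s s = 7 - - s^{2} = 7 + s^{2}$)
$2343456 - \left(\frac{c}{-2041443} + \frac{685047}{b{\left(-373 \right)}}\right) = 2343456 - \left(- \frac{2098629}{-2041443} + \frac{685047}{7 + \left(-373\right)^{2}}\right) = 2343456 - \left(\left(-2098629\right) \left(- \frac{1}{2041443}\right) + \frac{685047}{7 + 139129}\right) = 2343456 - \left(\frac{25909}{25203} + \frac{685047}{139136}\right) = 2343456 - \frac{20870114165}{3506644608} = \frac{8217646476371083}{3506644608}$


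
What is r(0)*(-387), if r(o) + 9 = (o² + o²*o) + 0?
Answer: 3483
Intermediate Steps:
r(o) = -9 + o² + o³ (r(o) = -9 + ((o² + o²*o) + 0) = -9 + ((o² + o³) + 0) = -9 + (o² + o³) = -9 + o² + o³)
r(0)*(-387) = (-9 + 0² + 0³)*(-387) = (-9 + 0 + 0)*(-387) = -9*(-387) = 3483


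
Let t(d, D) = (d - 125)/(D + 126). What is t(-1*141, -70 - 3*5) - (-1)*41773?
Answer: 1712427/41 ≈ 41767.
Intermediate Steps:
t(d, D) = (-125 + d)/(126 + D)
t(-1*141, -70 - 3*5) - (-1)*41773 = (-125 - 1*141)/(126 + (-70 - 3*5)) - (-1)*41773 = (-125 - 141)/(126 + (-70 - 15)) - 1*(-41773) = -266/(126 - 85) + 41773 = -266/41 + 41773 = 1712427/41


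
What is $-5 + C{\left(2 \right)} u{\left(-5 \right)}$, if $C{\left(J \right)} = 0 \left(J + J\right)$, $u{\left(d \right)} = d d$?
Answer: $-5$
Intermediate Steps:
$u{\left(d \right)} = d^{2}$
$C{\left(J \right)} = 0$ ($C{\left(J \right)} = 0 \cdot 2 J = 0$)
$-5 + C{\left(2 \right)} u{\left(-5 \right)} = -5 + 0 \left(-5\right)^{2} = -5 + 0 \cdot 25 = -5 + 0 = -5$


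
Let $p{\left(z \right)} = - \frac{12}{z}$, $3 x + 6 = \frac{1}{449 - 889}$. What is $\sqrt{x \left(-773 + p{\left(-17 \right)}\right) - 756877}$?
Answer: $\frac{i \sqrt{95087515131510}}{11220} \approx 869.1 i$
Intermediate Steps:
$x = - \frac{2641}{1320}$ ($x = -2 + \frac{1}{3 \left(449 - 889\right)} = -2 + \frac{1}{3 \left(-440\right)} = -2 + \frac{1}{3} \left(- \frac{1}{440}\right) = -2 - \frac{1}{1320} = - \frac{2641}{1320} \approx -2.0008$)
$\sqrt{x \left(-773 + p{\left(-17 \right)}\right) - 756877} = \sqrt{- \frac{2641 \left(-773 - \frac{12}{-17}\right)}{1320} - 756877} = \sqrt{- \frac{2641 \left(-773 - - \frac{12}{17}\right)}{1320} - 756877} = \sqrt{- \frac{2641 \left(-773 + \frac{12}{17}\right)}{1320} - 756877} = \sqrt{\left(- \frac{2641}{1320}\right) \left(- \frac{13129}{17}\right) - 756877} = \sqrt{\frac{34673689}{22440} - 756877} = \sqrt{- \frac{16949646191}{22440}} = \frac{i \sqrt{95087515131510}}{11220}$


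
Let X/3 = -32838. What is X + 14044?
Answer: -84470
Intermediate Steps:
X = -98514 (X = 3*(-32838) = -98514)
X + 14044 = -98514 + 14044 = -84470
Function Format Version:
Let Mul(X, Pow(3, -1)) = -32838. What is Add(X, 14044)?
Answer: -84470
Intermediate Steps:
X = -98514 (X = Mul(3, -32838) = -98514)
Add(X, 14044) = Add(-98514, 14044) = -84470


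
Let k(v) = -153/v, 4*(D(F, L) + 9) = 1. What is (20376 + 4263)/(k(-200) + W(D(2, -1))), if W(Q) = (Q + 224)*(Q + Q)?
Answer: -821300/125537 ≈ -6.5423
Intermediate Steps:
D(F, L) = -35/4 (D(F, L) = -9 + (1/4)*1 = -9 + 1/4 = -35/4)
W(Q) = 2*Q*(224 + Q) (W(Q) = (224 + Q)*(2*Q) = 2*Q*(224 + Q))
(20376 + 4263)/(k(-200) + W(D(2, -1))) = (20376 + 4263)/(-153/(-200) + 2*(-35/4)*(224 - 35/4)) = 24639/(-153*(-1/200) + 2*(-35/4)*(861/4)) = 24639/(153/200 - 30135/8) = 24639/(-376611/100) = 24639*(-100/376611) = -821300/125537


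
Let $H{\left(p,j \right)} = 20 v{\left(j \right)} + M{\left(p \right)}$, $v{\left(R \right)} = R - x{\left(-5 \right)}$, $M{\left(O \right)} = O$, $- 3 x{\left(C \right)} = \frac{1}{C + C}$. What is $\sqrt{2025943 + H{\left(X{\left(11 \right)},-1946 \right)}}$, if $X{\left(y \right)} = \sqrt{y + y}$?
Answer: $\frac{\sqrt{17883201 + 9 \sqrt{22}}}{3} \approx 1409.6$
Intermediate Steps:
$x{\left(C \right)} = - \frac{1}{6 C}$ ($x{\left(C \right)} = - \frac{1}{3 \left(C + C\right)} = - \frac{1}{3 \cdot 2 C} = - \frac{\frac{1}{2} \frac{1}{C}}{3} = - \frac{1}{6 C}$)
$v{\left(R \right)} = - \frac{1}{30} + R$ ($v{\left(R \right)} = R - - \frac{1}{6 \left(-5\right)} = R - \left(- \frac{1}{6}\right) \left(- \frac{1}{5}\right) = R - \frac{1}{30} = - \frac{1}{30} + R$)
$X{\left(y \right)} = \sqrt{2} \sqrt{y}$ ($X{\left(y \right)} = \sqrt{2 y} = \sqrt{2} \sqrt{y}$)
$H{\left(p,j \right)} = - \frac{2}{3} + p + 20 j$ ($H{\left(p,j \right)} = 20 \left(- \frac{1}{30} + j\right) + p = \left(- \frac{2}{3} + 20 j\right) + p = - \frac{2}{3} + p + 20 j$)
$\sqrt{2025943 + H{\left(X{\left(11 \right)},-1946 \right)}} = \sqrt{2025943 + \left(- \frac{2}{3} + \sqrt{2} \sqrt{11} + 20 \left(-1946\right)\right)} = \sqrt{2025943 - \left(\frac{116762}{3} - \sqrt{22}\right)} = \sqrt{\frac{5961067}{3} + \sqrt{22}}$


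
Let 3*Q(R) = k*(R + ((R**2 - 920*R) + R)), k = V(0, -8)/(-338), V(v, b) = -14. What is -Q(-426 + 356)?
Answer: -37240/39 ≈ -954.87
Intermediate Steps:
k = 7/169 (k = -14/(-338) = -14*(-1/338) = 7/169 ≈ 0.041420)
Q(R) = -2142*R/169 + 7*R**2/507 (Q(R) = (7*(R + ((R**2 - 920*R) + R))/169)/3 = (7*(R + (R**2 - 919*R))/169)/3 = (7*(R**2 - 918*R)/169)/3 = (-6426*R/169 + 7*R**2/169)/3 = -2142*R/169 + 7*R**2/507)
-Q(-426 + 356) = -7*(-426 + 356)*(-918 + (-426 + 356))/507 = -7*(-70)*(-918 - 70)/507 = -7*(-70)*(-988)/507 = -1*37240/39 = -37240/39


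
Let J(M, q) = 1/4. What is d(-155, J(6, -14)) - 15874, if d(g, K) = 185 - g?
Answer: -15534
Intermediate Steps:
J(M, q) = ¼ (J(M, q) = 1*(¼) = ¼)
d(-155, J(6, -14)) - 15874 = (185 - 1*(-155)) - 15874 = (185 + 155) - 15874 = 340 - 15874 = -15534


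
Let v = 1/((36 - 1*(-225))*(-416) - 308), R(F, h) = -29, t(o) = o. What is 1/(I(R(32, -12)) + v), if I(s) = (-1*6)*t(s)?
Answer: 108884/18945815 ≈ 0.0057471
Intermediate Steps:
I(s) = -6*s (I(s) = (-1*6)*s = -6*s)
v = -1/108884 (v = 1/((36 + 225)*(-416) - 308) = 1/(261*(-416) - 308) = 1/(-108576 - 308) = 1/(-108884) = -1/108884 ≈ -9.1841e-6)
1/(I(R(32, -12)) + v) = 1/(-6*(-29) - 1/108884) = 1/(174 - 1/108884) = 1/(18945815/108884) = 108884/18945815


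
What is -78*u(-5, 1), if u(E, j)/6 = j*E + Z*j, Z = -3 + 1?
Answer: 3276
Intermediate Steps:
Z = -2
u(E, j) = -12*j + 6*E*j (u(E, j) = 6*(j*E - 2*j) = 6*(E*j - 2*j) = 6*(-2*j + E*j) = -12*j + 6*E*j)
-78*u(-5, 1) = -468*(-2 - 5) = -468*(-7) = -78*(-42) = 3276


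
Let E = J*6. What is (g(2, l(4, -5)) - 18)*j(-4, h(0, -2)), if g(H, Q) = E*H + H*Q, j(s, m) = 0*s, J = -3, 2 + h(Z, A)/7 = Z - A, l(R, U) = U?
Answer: 0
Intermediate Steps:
h(Z, A) = -14 - 7*A + 7*Z (h(Z, A) = -14 + 7*(Z - A) = -14 + (-7*A + 7*Z) = -14 - 7*A + 7*Z)
j(s, m) = 0
E = -18 (E = -3*6 = -18)
g(H, Q) = -18*H + H*Q
(g(2, l(4, -5)) - 18)*j(-4, h(0, -2)) = (2*(-18 - 5) - 18)*0 = (2*(-23) - 18)*0 = (-46 - 18)*0 = -64*0 = 0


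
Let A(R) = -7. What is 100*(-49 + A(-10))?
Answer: -5600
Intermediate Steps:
100*(-49 + A(-10)) = 100*(-49 - 7) = 100*(-56) = -5600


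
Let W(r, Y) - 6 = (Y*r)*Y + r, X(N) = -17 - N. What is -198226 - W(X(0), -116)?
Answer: 30537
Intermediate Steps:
W(r, Y) = 6 + r + r*Y² (W(r, Y) = 6 + ((Y*r)*Y + r) = 6 + (r*Y² + r) = 6 + (r + r*Y²) = 6 + r + r*Y²)
-198226 - W(X(0), -116) = -198226 - (6 + (-17 - 1*0) + (-17 - 1*0)*(-116)²) = -198226 - (6 + (-17 + 0) + (-17 + 0)*13456) = -198226 - (6 - 17 - 17*13456) = -198226 - (6 - 17 - 228752) = -198226 - 1*(-228763) = -198226 + 228763 = 30537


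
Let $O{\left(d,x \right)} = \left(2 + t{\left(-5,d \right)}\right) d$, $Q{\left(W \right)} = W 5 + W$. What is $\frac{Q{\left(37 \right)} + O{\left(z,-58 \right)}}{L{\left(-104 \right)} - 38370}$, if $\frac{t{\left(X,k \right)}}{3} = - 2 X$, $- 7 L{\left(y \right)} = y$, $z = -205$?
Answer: $\frac{22183}{134243} \approx 0.16525$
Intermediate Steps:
$Q{\left(W \right)} = 6 W$ ($Q{\left(W \right)} = 5 W + W = 6 W$)
$L{\left(y \right)} = - \frac{y}{7}$
$t{\left(X,k \right)} = - 6 X$ ($t{\left(X,k \right)} = 3 \left(- 2 X\right) = - 6 X$)
$O{\left(d,x \right)} = 32 d$ ($O{\left(d,x \right)} = \left(2 - -30\right) d = \left(2 + 30\right) d = 32 d$)
$\frac{Q{\left(37 \right)} + O{\left(z,-58 \right)}}{L{\left(-104 \right)} - 38370} = \frac{6 \cdot 37 + 32 \left(-205\right)}{\left(- \frac{1}{7}\right) \left(-104\right) - 38370} = \frac{222 - 6560}{\frac{104}{7} - 38370} = - \frac{6338}{- \frac{268486}{7}} = \left(-6338\right) \left(- \frac{7}{268486}\right) = \frac{22183}{134243}$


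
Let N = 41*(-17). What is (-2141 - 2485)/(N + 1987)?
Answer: -771/215 ≈ -3.5860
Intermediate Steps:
N = -697
(-2141 - 2485)/(N + 1987) = (-2141 - 2485)/(-697 + 1987) = -4626/1290 = -4626*1/1290 = -771/215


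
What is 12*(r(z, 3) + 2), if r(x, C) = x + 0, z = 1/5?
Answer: 132/5 ≈ 26.400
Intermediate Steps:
z = 1/5 ≈ 0.20000
r(x, C) = x
12*(r(z, 3) + 2) = 12*(1/5 + 2) = 12*(11/5) = 132/5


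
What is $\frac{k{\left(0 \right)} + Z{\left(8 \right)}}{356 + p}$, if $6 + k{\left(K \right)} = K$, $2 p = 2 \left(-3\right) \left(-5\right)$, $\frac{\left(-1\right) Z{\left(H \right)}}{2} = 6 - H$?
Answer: $- \frac{2}{371} \approx -0.0053908$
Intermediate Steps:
$Z{\left(H \right)} = -12 + 2 H$ ($Z{\left(H \right)} = - 2 \left(6 - H\right) = -12 + 2 H$)
$p = 15$ ($p = \frac{2 \left(-3\right) \left(-5\right)}{2} = \frac{\left(-6\right) \left(-5\right)}{2} = \frac{1}{2} \cdot 30 = 15$)
$k{\left(K \right)} = -6 + K$
$\frac{k{\left(0 \right)} + Z{\left(8 \right)}}{356 + p} = \frac{\left(-6 + 0\right) + \left(-12 + 2 \cdot 8\right)}{356 + 15} = \frac{-6 + \left(-12 + 16\right)}{371} = \left(-6 + 4\right) \frac{1}{371} = \left(-2\right) \frac{1}{371} = - \frac{2}{371}$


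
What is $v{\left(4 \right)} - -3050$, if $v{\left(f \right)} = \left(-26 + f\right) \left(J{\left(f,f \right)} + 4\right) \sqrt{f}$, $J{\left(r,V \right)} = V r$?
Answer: $2170$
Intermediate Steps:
$v{\left(f \right)} = \sqrt{f} \left(-26 + f\right) \left(4 + f^{2}\right)$ ($v{\left(f \right)} = \left(-26 + f\right) \left(f f + 4\right) \sqrt{f} = \left(-26 + f\right) \left(f^{2} + 4\right) \sqrt{f} = \left(-26 + f\right) \left(4 + f^{2}\right) \sqrt{f} = \sqrt{f} \left(-26 + f\right) \left(4 + f^{2}\right)$)
$v{\left(4 \right)} - -3050 = \sqrt{4} \left(-104 + 4^{3} - 26 \cdot 4^{2} + 4 \cdot 4\right) - -3050 = 2 \left(-104 + 64 - 416 + 16\right) + 3050 = 2 \left(-440\right) + 3050 = -880 + 3050 = 2170$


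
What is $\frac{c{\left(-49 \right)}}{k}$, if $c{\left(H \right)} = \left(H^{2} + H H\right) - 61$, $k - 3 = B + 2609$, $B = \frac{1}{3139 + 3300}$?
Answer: $\frac{30527299}{16818669} \approx 1.8151$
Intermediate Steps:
$B = \frac{1}{6439} \approx 0.0001553$
$k = \frac{16818669}{6439}$ ($k = 3 + \left(\frac{1}{6439} + 2609\right) = 3 + \frac{16799352}{6439} = \frac{16818669}{6439} \approx 2612.0$)
$c{\left(H \right)} = -61 + 2 H^{2}$ ($c{\left(H \right)} = \left(H^{2} + H^{2}\right) - 61 = 2 H^{2} - 61 = -61 + 2 H^{2}$)
$\frac{c{\left(-49 \right)}}{k} = \frac{-61 + 2 \left(-49\right)^{2}}{\frac{16818669}{6439}} = \left(-61 + 2 \cdot 2401\right) \frac{6439}{16818669} = \left(-61 + 4802\right) \frac{6439}{16818669} = 4741 \cdot \frac{6439}{16818669} = \frac{30527299}{16818669}$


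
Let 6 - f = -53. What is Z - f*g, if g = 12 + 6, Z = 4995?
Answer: 3933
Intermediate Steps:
f = 59 (f = 6 - 1*(-53) = 6 + 53 = 59)
g = 18
Z - f*g = 4995 - 59*18 = 4995 - 1*1062 = 4995 - 1062 = 3933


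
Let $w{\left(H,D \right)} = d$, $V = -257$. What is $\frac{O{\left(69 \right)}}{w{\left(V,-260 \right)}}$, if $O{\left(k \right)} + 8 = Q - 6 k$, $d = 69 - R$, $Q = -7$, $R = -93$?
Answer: $- \frac{143}{54} \approx -2.6481$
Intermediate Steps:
$d = 162$ ($d = 69 - -93 = 69 + 93 = 162$)
$w{\left(H,D \right)} = 162$
$O{\left(k \right)} = -15 - 6 k$ ($O{\left(k \right)} = -8 - \left(7 + 6 k\right) = -15 - 6 k$)
$\frac{O{\left(69 \right)}}{w{\left(V,-260 \right)}} = \frac{-15 - 414}{162} = \left(-15 - 414\right) \frac{1}{162} = \left(-429\right) \frac{1}{162} = - \frac{143}{54}$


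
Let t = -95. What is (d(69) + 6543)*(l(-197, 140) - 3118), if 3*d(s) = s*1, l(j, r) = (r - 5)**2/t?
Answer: -412916042/19 ≈ -2.1732e+7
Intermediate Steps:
l(j, r) = -(-5 + r)**2/95 (l(j, r) = (r - 5)**2/(-95) = (-5 + r)**2*(-1/95) = -(-5 + r)**2/95)
d(s) = s/3 (d(s) = (s*1)/3 = s/3)
(d(69) + 6543)*(l(-197, 140) - 3118) = ((1/3)*69 + 6543)*(-(-5 + 140)**2/95 - 3118) = (23 + 6543)*(-1/95*135**2 - 3118) = 6566*(-1/95*18225 - 3118) = 6566*(-3645/19 - 3118) = 6566*(-62887/19) = -412916042/19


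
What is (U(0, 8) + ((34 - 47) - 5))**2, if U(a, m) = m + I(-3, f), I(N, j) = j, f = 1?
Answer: 81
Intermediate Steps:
U(a, m) = 1 + m (U(a, m) = m + 1 = 1 + m)
(U(0, 8) + ((34 - 47) - 5))**2 = ((1 + 8) + ((34 - 47) - 5))**2 = (9 + (-13 - 5))**2 = (9 - 18)**2 = (-9)**2 = 81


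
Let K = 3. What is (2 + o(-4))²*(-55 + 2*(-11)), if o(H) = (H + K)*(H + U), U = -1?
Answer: -3773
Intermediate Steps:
o(H) = (-1 + H)*(3 + H) (o(H) = (H + 3)*(H - 1) = (3 + H)*(-1 + H) = (-1 + H)*(3 + H))
(2 + o(-4))²*(-55 + 2*(-11)) = (2 + (-3 + (-4)² + 2*(-4)))²*(-55 + 2*(-11)) = (2 + (-3 + 16 - 8))²*(-55 - 22) = (2 + 5)²*(-77) = 7²*(-77) = 49*(-77) = -3773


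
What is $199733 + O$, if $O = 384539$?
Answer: $584272$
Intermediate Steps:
$199733 + O = 199733 + 384539 = 584272$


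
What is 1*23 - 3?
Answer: 20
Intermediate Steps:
1*23 - 3 = 23 - 3 = 20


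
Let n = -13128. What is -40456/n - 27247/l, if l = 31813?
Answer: 116166014/52205133 ≈ 2.2252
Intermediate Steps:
-40456/n - 27247/l = -40456/(-13128) - 27247/31813 = -40456*(-1/13128) - 27247*1/31813 = 5057/1641 - 27247/31813 = 116166014/52205133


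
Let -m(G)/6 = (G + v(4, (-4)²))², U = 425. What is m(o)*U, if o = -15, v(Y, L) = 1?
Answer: -499800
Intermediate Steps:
m(G) = -6*(1 + G)² (m(G) = -6*(G + 1)² = -6*(1 + G)²)
m(o)*U = -6*(1 - 15)²*425 = -6*(-14)²*425 = -6*196*425 = -1176*425 = -499800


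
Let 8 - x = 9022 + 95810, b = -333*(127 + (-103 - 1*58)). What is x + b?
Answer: -93502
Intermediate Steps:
b = 11322 (b = -333*(127 + (-103 - 58)) = -333*(127 - 161) = -333*(-34) = 11322)
x = -104824 (x = 8 - (9022 + 95810) = 8 - 1*104832 = 8 - 104832 = -104824)
x + b = -104824 + 11322 = -93502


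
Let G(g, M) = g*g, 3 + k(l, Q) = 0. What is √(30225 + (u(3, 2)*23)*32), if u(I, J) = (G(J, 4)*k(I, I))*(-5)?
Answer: 3*√8265 ≈ 272.74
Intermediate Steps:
k(l, Q) = -3 (k(l, Q) = -3 + 0 = -3)
G(g, M) = g²
u(I, J) = 15*J² (u(I, J) = (J²*(-3))*(-5) = -3*J²*(-5) = 15*J²)
√(30225 + (u(3, 2)*23)*32) = √(30225 + ((15*2²)*23)*32) = √(30225 + ((15*4)*23)*32) = √(30225 + (60*23)*32) = √(30225 + 1380*32) = √(30225 + 44160) = √74385 = 3*√8265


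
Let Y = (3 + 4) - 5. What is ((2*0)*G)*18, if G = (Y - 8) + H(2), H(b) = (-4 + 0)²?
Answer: 0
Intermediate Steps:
Y = 2 (Y = 7 - 5 = 2)
H(b) = 16 (H(b) = (-4)² = 16)
G = 10 (G = (2 - 8) + 16 = -6 + 16 = 10)
((2*0)*G)*18 = ((2*0)*10)*18 = (0*10)*18 = 0*18 = 0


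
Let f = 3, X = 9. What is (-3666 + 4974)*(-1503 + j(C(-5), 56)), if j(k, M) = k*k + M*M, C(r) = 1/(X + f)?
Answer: 25631677/12 ≈ 2.1360e+6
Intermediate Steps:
C(r) = 1/12 (C(r) = 1/(9 + 3) = 1/12)
j(k, M) = M**2 + k**2 (j(k, M) = k**2 + M**2 = M**2 + k**2)
(-3666 + 4974)*(-1503 + j(C(-5), 56)) = (-3666 + 4974)*(-1503 + (56**2 + (1/12)**2)) = 1308*(-1503 + (3136 + 1/144)) = 1308*(-1503 + 451585/144) = 1308*(235153/144) = 25631677/12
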